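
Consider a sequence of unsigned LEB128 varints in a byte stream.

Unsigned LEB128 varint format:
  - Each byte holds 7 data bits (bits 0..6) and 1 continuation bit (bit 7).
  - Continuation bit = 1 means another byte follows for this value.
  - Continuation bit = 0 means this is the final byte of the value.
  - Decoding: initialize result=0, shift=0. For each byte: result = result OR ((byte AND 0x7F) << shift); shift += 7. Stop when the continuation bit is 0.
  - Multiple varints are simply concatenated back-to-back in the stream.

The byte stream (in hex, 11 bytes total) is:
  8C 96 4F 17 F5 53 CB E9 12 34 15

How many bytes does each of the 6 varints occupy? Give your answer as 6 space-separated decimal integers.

Answer: 3 1 2 3 1 1

Derivation:
  byte[0]=0x8C cont=1 payload=0x0C=12: acc |= 12<<0 -> acc=12 shift=7
  byte[1]=0x96 cont=1 payload=0x16=22: acc |= 22<<7 -> acc=2828 shift=14
  byte[2]=0x4F cont=0 payload=0x4F=79: acc |= 79<<14 -> acc=1297164 shift=21 [end]
Varint 1: bytes[0:3] = 8C 96 4F -> value 1297164 (3 byte(s))
  byte[3]=0x17 cont=0 payload=0x17=23: acc |= 23<<0 -> acc=23 shift=7 [end]
Varint 2: bytes[3:4] = 17 -> value 23 (1 byte(s))
  byte[4]=0xF5 cont=1 payload=0x75=117: acc |= 117<<0 -> acc=117 shift=7
  byte[5]=0x53 cont=0 payload=0x53=83: acc |= 83<<7 -> acc=10741 shift=14 [end]
Varint 3: bytes[4:6] = F5 53 -> value 10741 (2 byte(s))
  byte[6]=0xCB cont=1 payload=0x4B=75: acc |= 75<<0 -> acc=75 shift=7
  byte[7]=0xE9 cont=1 payload=0x69=105: acc |= 105<<7 -> acc=13515 shift=14
  byte[8]=0x12 cont=0 payload=0x12=18: acc |= 18<<14 -> acc=308427 shift=21 [end]
Varint 4: bytes[6:9] = CB E9 12 -> value 308427 (3 byte(s))
  byte[9]=0x34 cont=0 payload=0x34=52: acc |= 52<<0 -> acc=52 shift=7 [end]
Varint 5: bytes[9:10] = 34 -> value 52 (1 byte(s))
  byte[10]=0x15 cont=0 payload=0x15=21: acc |= 21<<0 -> acc=21 shift=7 [end]
Varint 6: bytes[10:11] = 15 -> value 21 (1 byte(s))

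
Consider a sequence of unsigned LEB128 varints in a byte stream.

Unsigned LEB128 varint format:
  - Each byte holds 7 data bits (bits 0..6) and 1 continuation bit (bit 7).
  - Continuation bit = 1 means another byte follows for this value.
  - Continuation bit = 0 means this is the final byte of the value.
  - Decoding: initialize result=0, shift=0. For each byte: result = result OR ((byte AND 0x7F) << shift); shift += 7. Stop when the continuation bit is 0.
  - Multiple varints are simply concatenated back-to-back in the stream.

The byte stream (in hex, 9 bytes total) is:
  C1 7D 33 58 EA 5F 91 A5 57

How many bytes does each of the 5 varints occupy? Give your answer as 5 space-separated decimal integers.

  byte[0]=0xC1 cont=1 payload=0x41=65: acc |= 65<<0 -> acc=65 shift=7
  byte[1]=0x7D cont=0 payload=0x7D=125: acc |= 125<<7 -> acc=16065 shift=14 [end]
Varint 1: bytes[0:2] = C1 7D -> value 16065 (2 byte(s))
  byte[2]=0x33 cont=0 payload=0x33=51: acc |= 51<<0 -> acc=51 shift=7 [end]
Varint 2: bytes[2:3] = 33 -> value 51 (1 byte(s))
  byte[3]=0x58 cont=0 payload=0x58=88: acc |= 88<<0 -> acc=88 shift=7 [end]
Varint 3: bytes[3:4] = 58 -> value 88 (1 byte(s))
  byte[4]=0xEA cont=1 payload=0x6A=106: acc |= 106<<0 -> acc=106 shift=7
  byte[5]=0x5F cont=0 payload=0x5F=95: acc |= 95<<7 -> acc=12266 shift=14 [end]
Varint 4: bytes[4:6] = EA 5F -> value 12266 (2 byte(s))
  byte[6]=0x91 cont=1 payload=0x11=17: acc |= 17<<0 -> acc=17 shift=7
  byte[7]=0xA5 cont=1 payload=0x25=37: acc |= 37<<7 -> acc=4753 shift=14
  byte[8]=0x57 cont=0 payload=0x57=87: acc |= 87<<14 -> acc=1430161 shift=21 [end]
Varint 5: bytes[6:9] = 91 A5 57 -> value 1430161 (3 byte(s))

Answer: 2 1 1 2 3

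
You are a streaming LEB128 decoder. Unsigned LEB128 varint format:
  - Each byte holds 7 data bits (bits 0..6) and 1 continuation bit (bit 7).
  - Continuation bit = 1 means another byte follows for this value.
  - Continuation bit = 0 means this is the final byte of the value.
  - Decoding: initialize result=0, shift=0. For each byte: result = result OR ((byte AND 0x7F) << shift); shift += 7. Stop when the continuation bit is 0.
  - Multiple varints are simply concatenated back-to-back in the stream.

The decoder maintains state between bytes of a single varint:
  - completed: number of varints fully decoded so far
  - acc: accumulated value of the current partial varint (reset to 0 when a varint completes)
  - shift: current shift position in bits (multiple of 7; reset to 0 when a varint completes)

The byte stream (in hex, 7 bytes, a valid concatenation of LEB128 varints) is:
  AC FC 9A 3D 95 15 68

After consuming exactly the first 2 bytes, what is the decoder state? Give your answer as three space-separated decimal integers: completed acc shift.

Answer: 0 15916 14

Derivation:
byte[0]=0xAC cont=1 payload=0x2C: acc |= 44<<0 -> completed=0 acc=44 shift=7
byte[1]=0xFC cont=1 payload=0x7C: acc |= 124<<7 -> completed=0 acc=15916 shift=14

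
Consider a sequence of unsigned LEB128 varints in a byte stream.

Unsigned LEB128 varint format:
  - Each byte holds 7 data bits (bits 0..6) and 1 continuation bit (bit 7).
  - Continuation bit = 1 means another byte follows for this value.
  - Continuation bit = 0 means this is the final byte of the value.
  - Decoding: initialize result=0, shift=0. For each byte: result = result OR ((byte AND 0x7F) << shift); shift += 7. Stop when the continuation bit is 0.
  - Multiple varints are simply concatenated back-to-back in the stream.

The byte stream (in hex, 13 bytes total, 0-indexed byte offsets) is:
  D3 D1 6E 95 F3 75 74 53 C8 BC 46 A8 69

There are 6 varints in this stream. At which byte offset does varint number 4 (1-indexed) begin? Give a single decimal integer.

Answer: 7

Derivation:
  byte[0]=0xD3 cont=1 payload=0x53=83: acc |= 83<<0 -> acc=83 shift=7
  byte[1]=0xD1 cont=1 payload=0x51=81: acc |= 81<<7 -> acc=10451 shift=14
  byte[2]=0x6E cont=0 payload=0x6E=110: acc |= 110<<14 -> acc=1812691 shift=21 [end]
Varint 1: bytes[0:3] = D3 D1 6E -> value 1812691 (3 byte(s))
  byte[3]=0x95 cont=1 payload=0x15=21: acc |= 21<<0 -> acc=21 shift=7
  byte[4]=0xF3 cont=1 payload=0x73=115: acc |= 115<<7 -> acc=14741 shift=14
  byte[5]=0x75 cont=0 payload=0x75=117: acc |= 117<<14 -> acc=1931669 shift=21 [end]
Varint 2: bytes[3:6] = 95 F3 75 -> value 1931669 (3 byte(s))
  byte[6]=0x74 cont=0 payload=0x74=116: acc |= 116<<0 -> acc=116 shift=7 [end]
Varint 3: bytes[6:7] = 74 -> value 116 (1 byte(s))
  byte[7]=0x53 cont=0 payload=0x53=83: acc |= 83<<0 -> acc=83 shift=7 [end]
Varint 4: bytes[7:8] = 53 -> value 83 (1 byte(s))
  byte[8]=0xC8 cont=1 payload=0x48=72: acc |= 72<<0 -> acc=72 shift=7
  byte[9]=0xBC cont=1 payload=0x3C=60: acc |= 60<<7 -> acc=7752 shift=14
  byte[10]=0x46 cont=0 payload=0x46=70: acc |= 70<<14 -> acc=1154632 shift=21 [end]
Varint 5: bytes[8:11] = C8 BC 46 -> value 1154632 (3 byte(s))
  byte[11]=0xA8 cont=1 payload=0x28=40: acc |= 40<<0 -> acc=40 shift=7
  byte[12]=0x69 cont=0 payload=0x69=105: acc |= 105<<7 -> acc=13480 shift=14 [end]
Varint 6: bytes[11:13] = A8 69 -> value 13480 (2 byte(s))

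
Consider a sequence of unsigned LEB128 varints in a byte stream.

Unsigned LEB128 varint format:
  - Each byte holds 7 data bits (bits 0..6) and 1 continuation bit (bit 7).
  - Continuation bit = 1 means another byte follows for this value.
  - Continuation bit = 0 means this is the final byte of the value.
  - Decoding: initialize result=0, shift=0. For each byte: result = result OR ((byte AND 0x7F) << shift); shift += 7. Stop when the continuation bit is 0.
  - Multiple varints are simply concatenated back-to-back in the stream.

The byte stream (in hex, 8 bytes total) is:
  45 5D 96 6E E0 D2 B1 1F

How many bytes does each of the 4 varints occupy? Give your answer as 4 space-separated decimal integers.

Answer: 1 1 2 4

Derivation:
  byte[0]=0x45 cont=0 payload=0x45=69: acc |= 69<<0 -> acc=69 shift=7 [end]
Varint 1: bytes[0:1] = 45 -> value 69 (1 byte(s))
  byte[1]=0x5D cont=0 payload=0x5D=93: acc |= 93<<0 -> acc=93 shift=7 [end]
Varint 2: bytes[1:2] = 5D -> value 93 (1 byte(s))
  byte[2]=0x96 cont=1 payload=0x16=22: acc |= 22<<0 -> acc=22 shift=7
  byte[3]=0x6E cont=0 payload=0x6E=110: acc |= 110<<7 -> acc=14102 shift=14 [end]
Varint 3: bytes[2:4] = 96 6E -> value 14102 (2 byte(s))
  byte[4]=0xE0 cont=1 payload=0x60=96: acc |= 96<<0 -> acc=96 shift=7
  byte[5]=0xD2 cont=1 payload=0x52=82: acc |= 82<<7 -> acc=10592 shift=14
  byte[6]=0xB1 cont=1 payload=0x31=49: acc |= 49<<14 -> acc=813408 shift=21
  byte[7]=0x1F cont=0 payload=0x1F=31: acc |= 31<<21 -> acc=65825120 shift=28 [end]
Varint 4: bytes[4:8] = E0 D2 B1 1F -> value 65825120 (4 byte(s))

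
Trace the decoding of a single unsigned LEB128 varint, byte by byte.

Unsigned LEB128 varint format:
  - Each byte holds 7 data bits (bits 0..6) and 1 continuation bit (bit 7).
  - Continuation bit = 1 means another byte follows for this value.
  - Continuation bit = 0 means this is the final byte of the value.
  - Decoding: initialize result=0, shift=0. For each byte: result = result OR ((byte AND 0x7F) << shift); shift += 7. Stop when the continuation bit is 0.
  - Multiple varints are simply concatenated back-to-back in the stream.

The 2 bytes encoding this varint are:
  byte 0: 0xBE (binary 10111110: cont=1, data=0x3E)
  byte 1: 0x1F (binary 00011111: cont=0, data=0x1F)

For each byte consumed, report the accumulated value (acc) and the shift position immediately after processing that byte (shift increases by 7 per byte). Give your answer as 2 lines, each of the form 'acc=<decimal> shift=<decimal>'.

byte 0=0xBE: payload=0x3E=62, contrib = 62<<0 = 62; acc -> 62, shift -> 7
byte 1=0x1F: payload=0x1F=31, contrib = 31<<7 = 3968; acc -> 4030, shift -> 14

Answer: acc=62 shift=7
acc=4030 shift=14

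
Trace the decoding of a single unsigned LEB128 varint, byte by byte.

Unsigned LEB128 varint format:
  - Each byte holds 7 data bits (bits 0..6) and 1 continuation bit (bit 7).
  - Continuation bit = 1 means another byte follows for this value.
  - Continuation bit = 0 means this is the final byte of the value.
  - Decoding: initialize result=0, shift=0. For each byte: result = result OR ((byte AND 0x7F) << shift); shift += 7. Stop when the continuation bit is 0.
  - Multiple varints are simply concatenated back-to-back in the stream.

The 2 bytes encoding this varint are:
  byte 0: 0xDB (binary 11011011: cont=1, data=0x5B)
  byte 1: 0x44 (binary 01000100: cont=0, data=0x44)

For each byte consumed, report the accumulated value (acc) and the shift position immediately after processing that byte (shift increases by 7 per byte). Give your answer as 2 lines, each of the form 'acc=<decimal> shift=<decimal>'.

byte 0=0xDB: payload=0x5B=91, contrib = 91<<0 = 91; acc -> 91, shift -> 7
byte 1=0x44: payload=0x44=68, contrib = 68<<7 = 8704; acc -> 8795, shift -> 14

Answer: acc=91 shift=7
acc=8795 shift=14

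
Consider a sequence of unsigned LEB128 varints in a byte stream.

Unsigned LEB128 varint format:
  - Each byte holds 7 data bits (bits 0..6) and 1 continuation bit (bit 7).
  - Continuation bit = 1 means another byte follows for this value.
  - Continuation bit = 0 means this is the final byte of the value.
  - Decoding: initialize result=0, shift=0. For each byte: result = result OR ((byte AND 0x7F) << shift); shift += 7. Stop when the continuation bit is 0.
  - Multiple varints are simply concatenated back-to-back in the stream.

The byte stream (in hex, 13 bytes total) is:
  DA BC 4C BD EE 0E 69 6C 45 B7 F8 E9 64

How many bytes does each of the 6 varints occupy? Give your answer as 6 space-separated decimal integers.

  byte[0]=0xDA cont=1 payload=0x5A=90: acc |= 90<<0 -> acc=90 shift=7
  byte[1]=0xBC cont=1 payload=0x3C=60: acc |= 60<<7 -> acc=7770 shift=14
  byte[2]=0x4C cont=0 payload=0x4C=76: acc |= 76<<14 -> acc=1252954 shift=21 [end]
Varint 1: bytes[0:3] = DA BC 4C -> value 1252954 (3 byte(s))
  byte[3]=0xBD cont=1 payload=0x3D=61: acc |= 61<<0 -> acc=61 shift=7
  byte[4]=0xEE cont=1 payload=0x6E=110: acc |= 110<<7 -> acc=14141 shift=14
  byte[5]=0x0E cont=0 payload=0x0E=14: acc |= 14<<14 -> acc=243517 shift=21 [end]
Varint 2: bytes[3:6] = BD EE 0E -> value 243517 (3 byte(s))
  byte[6]=0x69 cont=0 payload=0x69=105: acc |= 105<<0 -> acc=105 shift=7 [end]
Varint 3: bytes[6:7] = 69 -> value 105 (1 byte(s))
  byte[7]=0x6C cont=0 payload=0x6C=108: acc |= 108<<0 -> acc=108 shift=7 [end]
Varint 4: bytes[7:8] = 6C -> value 108 (1 byte(s))
  byte[8]=0x45 cont=0 payload=0x45=69: acc |= 69<<0 -> acc=69 shift=7 [end]
Varint 5: bytes[8:9] = 45 -> value 69 (1 byte(s))
  byte[9]=0xB7 cont=1 payload=0x37=55: acc |= 55<<0 -> acc=55 shift=7
  byte[10]=0xF8 cont=1 payload=0x78=120: acc |= 120<<7 -> acc=15415 shift=14
  byte[11]=0xE9 cont=1 payload=0x69=105: acc |= 105<<14 -> acc=1735735 shift=21
  byte[12]=0x64 cont=0 payload=0x64=100: acc |= 100<<21 -> acc=211450935 shift=28 [end]
Varint 6: bytes[9:13] = B7 F8 E9 64 -> value 211450935 (4 byte(s))

Answer: 3 3 1 1 1 4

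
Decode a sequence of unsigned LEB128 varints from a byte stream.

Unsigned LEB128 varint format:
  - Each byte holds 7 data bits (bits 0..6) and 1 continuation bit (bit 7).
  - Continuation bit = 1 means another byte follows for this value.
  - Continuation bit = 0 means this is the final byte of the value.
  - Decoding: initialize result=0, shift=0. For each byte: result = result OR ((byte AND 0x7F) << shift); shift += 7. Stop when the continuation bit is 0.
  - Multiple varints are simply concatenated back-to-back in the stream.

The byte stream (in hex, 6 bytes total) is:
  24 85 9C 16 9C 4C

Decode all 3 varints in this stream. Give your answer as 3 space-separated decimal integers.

Answer: 36 364037 9756

Derivation:
  byte[0]=0x24 cont=0 payload=0x24=36: acc |= 36<<0 -> acc=36 shift=7 [end]
Varint 1: bytes[0:1] = 24 -> value 36 (1 byte(s))
  byte[1]=0x85 cont=1 payload=0x05=5: acc |= 5<<0 -> acc=5 shift=7
  byte[2]=0x9C cont=1 payload=0x1C=28: acc |= 28<<7 -> acc=3589 shift=14
  byte[3]=0x16 cont=0 payload=0x16=22: acc |= 22<<14 -> acc=364037 shift=21 [end]
Varint 2: bytes[1:4] = 85 9C 16 -> value 364037 (3 byte(s))
  byte[4]=0x9C cont=1 payload=0x1C=28: acc |= 28<<0 -> acc=28 shift=7
  byte[5]=0x4C cont=0 payload=0x4C=76: acc |= 76<<7 -> acc=9756 shift=14 [end]
Varint 3: bytes[4:6] = 9C 4C -> value 9756 (2 byte(s))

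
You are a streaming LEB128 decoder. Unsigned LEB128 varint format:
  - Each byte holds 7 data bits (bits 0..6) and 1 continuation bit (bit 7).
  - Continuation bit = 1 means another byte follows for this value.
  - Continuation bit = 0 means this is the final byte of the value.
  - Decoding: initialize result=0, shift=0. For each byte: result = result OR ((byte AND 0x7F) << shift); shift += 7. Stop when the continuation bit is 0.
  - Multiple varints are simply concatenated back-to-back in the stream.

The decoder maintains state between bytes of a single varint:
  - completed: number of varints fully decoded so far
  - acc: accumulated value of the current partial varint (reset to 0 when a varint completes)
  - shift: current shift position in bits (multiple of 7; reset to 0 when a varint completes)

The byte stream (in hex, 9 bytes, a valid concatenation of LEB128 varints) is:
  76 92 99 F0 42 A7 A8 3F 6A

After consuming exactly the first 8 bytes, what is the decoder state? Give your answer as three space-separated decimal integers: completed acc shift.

Answer: 3 0 0

Derivation:
byte[0]=0x76 cont=0 payload=0x76: varint #1 complete (value=118); reset -> completed=1 acc=0 shift=0
byte[1]=0x92 cont=1 payload=0x12: acc |= 18<<0 -> completed=1 acc=18 shift=7
byte[2]=0x99 cont=1 payload=0x19: acc |= 25<<7 -> completed=1 acc=3218 shift=14
byte[3]=0xF0 cont=1 payload=0x70: acc |= 112<<14 -> completed=1 acc=1838226 shift=21
byte[4]=0x42 cont=0 payload=0x42: varint #2 complete (value=140250258); reset -> completed=2 acc=0 shift=0
byte[5]=0xA7 cont=1 payload=0x27: acc |= 39<<0 -> completed=2 acc=39 shift=7
byte[6]=0xA8 cont=1 payload=0x28: acc |= 40<<7 -> completed=2 acc=5159 shift=14
byte[7]=0x3F cont=0 payload=0x3F: varint #3 complete (value=1037351); reset -> completed=3 acc=0 shift=0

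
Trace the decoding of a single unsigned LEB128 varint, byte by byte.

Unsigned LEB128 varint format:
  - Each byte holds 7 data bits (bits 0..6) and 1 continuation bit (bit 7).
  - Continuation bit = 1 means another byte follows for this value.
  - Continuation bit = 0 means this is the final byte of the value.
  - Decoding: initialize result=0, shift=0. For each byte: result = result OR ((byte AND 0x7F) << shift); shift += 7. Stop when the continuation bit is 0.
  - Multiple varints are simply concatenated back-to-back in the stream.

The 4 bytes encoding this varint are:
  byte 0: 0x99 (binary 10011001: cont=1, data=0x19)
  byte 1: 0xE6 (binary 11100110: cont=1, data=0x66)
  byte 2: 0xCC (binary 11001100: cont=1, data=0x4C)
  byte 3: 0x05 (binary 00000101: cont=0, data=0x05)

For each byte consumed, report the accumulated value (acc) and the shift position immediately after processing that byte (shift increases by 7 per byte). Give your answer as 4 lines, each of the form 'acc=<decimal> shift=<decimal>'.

Answer: acc=25 shift=7
acc=13081 shift=14
acc=1258265 shift=21
acc=11744025 shift=28

Derivation:
byte 0=0x99: payload=0x19=25, contrib = 25<<0 = 25; acc -> 25, shift -> 7
byte 1=0xE6: payload=0x66=102, contrib = 102<<7 = 13056; acc -> 13081, shift -> 14
byte 2=0xCC: payload=0x4C=76, contrib = 76<<14 = 1245184; acc -> 1258265, shift -> 21
byte 3=0x05: payload=0x05=5, contrib = 5<<21 = 10485760; acc -> 11744025, shift -> 28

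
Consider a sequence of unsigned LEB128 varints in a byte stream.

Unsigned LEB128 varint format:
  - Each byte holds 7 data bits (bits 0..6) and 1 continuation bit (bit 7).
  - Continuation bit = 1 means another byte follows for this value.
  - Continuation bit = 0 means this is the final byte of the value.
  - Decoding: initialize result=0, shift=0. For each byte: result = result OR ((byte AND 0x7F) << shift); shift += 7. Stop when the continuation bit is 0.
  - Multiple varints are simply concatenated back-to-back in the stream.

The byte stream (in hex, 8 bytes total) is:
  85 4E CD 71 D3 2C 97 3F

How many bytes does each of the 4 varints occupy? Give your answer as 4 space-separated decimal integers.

Answer: 2 2 2 2

Derivation:
  byte[0]=0x85 cont=1 payload=0x05=5: acc |= 5<<0 -> acc=5 shift=7
  byte[1]=0x4E cont=0 payload=0x4E=78: acc |= 78<<7 -> acc=9989 shift=14 [end]
Varint 1: bytes[0:2] = 85 4E -> value 9989 (2 byte(s))
  byte[2]=0xCD cont=1 payload=0x4D=77: acc |= 77<<0 -> acc=77 shift=7
  byte[3]=0x71 cont=0 payload=0x71=113: acc |= 113<<7 -> acc=14541 shift=14 [end]
Varint 2: bytes[2:4] = CD 71 -> value 14541 (2 byte(s))
  byte[4]=0xD3 cont=1 payload=0x53=83: acc |= 83<<0 -> acc=83 shift=7
  byte[5]=0x2C cont=0 payload=0x2C=44: acc |= 44<<7 -> acc=5715 shift=14 [end]
Varint 3: bytes[4:6] = D3 2C -> value 5715 (2 byte(s))
  byte[6]=0x97 cont=1 payload=0x17=23: acc |= 23<<0 -> acc=23 shift=7
  byte[7]=0x3F cont=0 payload=0x3F=63: acc |= 63<<7 -> acc=8087 shift=14 [end]
Varint 4: bytes[6:8] = 97 3F -> value 8087 (2 byte(s))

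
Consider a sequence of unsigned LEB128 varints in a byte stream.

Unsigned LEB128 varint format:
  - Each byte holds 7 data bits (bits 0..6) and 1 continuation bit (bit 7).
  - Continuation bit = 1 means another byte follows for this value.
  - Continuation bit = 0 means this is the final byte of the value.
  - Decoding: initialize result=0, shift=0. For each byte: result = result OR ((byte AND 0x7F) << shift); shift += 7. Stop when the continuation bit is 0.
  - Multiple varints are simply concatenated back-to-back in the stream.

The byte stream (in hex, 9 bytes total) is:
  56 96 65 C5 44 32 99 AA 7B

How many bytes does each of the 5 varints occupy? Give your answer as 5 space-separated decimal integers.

Answer: 1 2 2 1 3

Derivation:
  byte[0]=0x56 cont=0 payload=0x56=86: acc |= 86<<0 -> acc=86 shift=7 [end]
Varint 1: bytes[0:1] = 56 -> value 86 (1 byte(s))
  byte[1]=0x96 cont=1 payload=0x16=22: acc |= 22<<0 -> acc=22 shift=7
  byte[2]=0x65 cont=0 payload=0x65=101: acc |= 101<<7 -> acc=12950 shift=14 [end]
Varint 2: bytes[1:3] = 96 65 -> value 12950 (2 byte(s))
  byte[3]=0xC5 cont=1 payload=0x45=69: acc |= 69<<0 -> acc=69 shift=7
  byte[4]=0x44 cont=0 payload=0x44=68: acc |= 68<<7 -> acc=8773 shift=14 [end]
Varint 3: bytes[3:5] = C5 44 -> value 8773 (2 byte(s))
  byte[5]=0x32 cont=0 payload=0x32=50: acc |= 50<<0 -> acc=50 shift=7 [end]
Varint 4: bytes[5:6] = 32 -> value 50 (1 byte(s))
  byte[6]=0x99 cont=1 payload=0x19=25: acc |= 25<<0 -> acc=25 shift=7
  byte[7]=0xAA cont=1 payload=0x2A=42: acc |= 42<<7 -> acc=5401 shift=14
  byte[8]=0x7B cont=0 payload=0x7B=123: acc |= 123<<14 -> acc=2020633 shift=21 [end]
Varint 5: bytes[6:9] = 99 AA 7B -> value 2020633 (3 byte(s))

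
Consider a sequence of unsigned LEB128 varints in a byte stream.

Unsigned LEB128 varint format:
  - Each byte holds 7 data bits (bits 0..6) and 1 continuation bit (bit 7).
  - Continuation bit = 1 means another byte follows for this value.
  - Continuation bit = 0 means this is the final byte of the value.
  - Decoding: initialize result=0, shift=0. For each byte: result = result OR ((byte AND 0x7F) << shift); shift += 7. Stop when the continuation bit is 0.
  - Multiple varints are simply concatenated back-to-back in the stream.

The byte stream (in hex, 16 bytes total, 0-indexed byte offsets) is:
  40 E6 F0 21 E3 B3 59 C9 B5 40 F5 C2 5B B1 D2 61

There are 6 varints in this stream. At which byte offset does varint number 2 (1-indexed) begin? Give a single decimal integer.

  byte[0]=0x40 cont=0 payload=0x40=64: acc |= 64<<0 -> acc=64 shift=7 [end]
Varint 1: bytes[0:1] = 40 -> value 64 (1 byte(s))
  byte[1]=0xE6 cont=1 payload=0x66=102: acc |= 102<<0 -> acc=102 shift=7
  byte[2]=0xF0 cont=1 payload=0x70=112: acc |= 112<<7 -> acc=14438 shift=14
  byte[3]=0x21 cont=0 payload=0x21=33: acc |= 33<<14 -> acc=555110 shift=21 [end]
Varint 2: bytes[1:4] = E6 F0 21 -> value 555110 (3 byte(s))
  byte[4]=0xE3 cont=1 payload=0x63=99: acc |= 99<<0 -> acc=99 shift=7
  byte[5]=0xB3 cont=1 payload=0x33=51: acc |= 51<<7 -> acc=6627 shift=14
  byte[6]=0x59 cont=0 payload=0x59=89: acc |= 89<<14 -> acc=1464803 shift=21 [end]
Varint 3: bytes[4:7] = E3 B3 59 -> value 1464803 (3 byte(s))
  byte[7]=0xC9 cont=1 payload=0x49=73: acc |= 73<<0 -> acc=73 shift=7
  byte[8]=0xB5 cont=1 payload=0x35=53: acc |= 53<<7 -> acc=6857 shift=14
  byte[9]=0x40 cont=0 payload=0x40=64: acc |= 64<<14 -> acc=1055433 shift=21 [end]
Varint 4: bytes[7:10] = C9 B5 40 -> value 1055433 (3 byte(s))
  byte[10]=0xF5 cont=1 payload=0x75=117: acc |= 117<<0 -> acc=117 shift=7
  byte[11]=0xC2 cont=1 payload=0x42=66: acc |= 66<<7 -> acc=8565 shift=14
  byte[12]=0x5B cont=0 payload=0x5B=91: acc |= 91<<14 -> acc=1499509 shift=21 [end]
Varint 5: bytes[10:13] = F5 C2 5B -> value 1499509 (3 byte(s))
  byte[13]=0xB1 cont=1 payload=0x31=49: acc |= 49<<0 -> acc=49 shift=7
  byte[14]=0xD2 cont=1 payload=0x52=82: acc |= 82<<7 -> acc=10545 shift=14
  byte[15]=0x61 cont=0 payload=0x61=97: acc |= 97<<14 -> acc=1599793 shift=21 [end]
Varint 6: bytes[13:16] = B1 D2 61 -> value 1599793 (3 byte(s))

Answer: 1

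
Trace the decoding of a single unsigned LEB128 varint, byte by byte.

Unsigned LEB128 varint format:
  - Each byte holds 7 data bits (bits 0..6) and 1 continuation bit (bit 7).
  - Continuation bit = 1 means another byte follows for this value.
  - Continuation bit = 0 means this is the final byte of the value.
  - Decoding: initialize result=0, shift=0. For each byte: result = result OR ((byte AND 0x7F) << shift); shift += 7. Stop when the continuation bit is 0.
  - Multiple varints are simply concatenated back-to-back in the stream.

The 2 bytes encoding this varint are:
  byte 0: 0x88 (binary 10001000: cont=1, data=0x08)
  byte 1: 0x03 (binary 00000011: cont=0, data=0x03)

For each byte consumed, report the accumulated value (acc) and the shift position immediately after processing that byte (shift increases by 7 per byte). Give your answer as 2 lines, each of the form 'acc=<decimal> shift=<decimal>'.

Answer: acc=8 shift=7
acc=392 shift=14

Derivation:
byte 0=0x88: payload=0x08=8, contrib = 8<<0 = 8; acc -> 8, shift -> 7
byte 1=0x03: payload=0x03=3, contrib = 3<<7 = 384; acc -> 392, shift -> 14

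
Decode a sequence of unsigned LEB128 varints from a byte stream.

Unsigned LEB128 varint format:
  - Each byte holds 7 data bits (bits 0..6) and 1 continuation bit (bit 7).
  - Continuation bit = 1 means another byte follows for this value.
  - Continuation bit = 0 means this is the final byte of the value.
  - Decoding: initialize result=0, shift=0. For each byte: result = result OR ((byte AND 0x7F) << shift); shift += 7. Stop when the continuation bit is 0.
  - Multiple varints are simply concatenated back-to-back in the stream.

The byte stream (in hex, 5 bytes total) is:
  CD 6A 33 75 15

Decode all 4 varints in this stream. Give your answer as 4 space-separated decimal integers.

  byte[0]=0xCD cont=1 payload=0x4D=77: acc |= 77<<0 -> acc=77 shift=7
  byte[1]=0x6A cont=0 payload=0x6A=106: acc |= 106<<7 -> acc=13645 shift=14 [end]
Varint 1: bytes[0:2] = CD 6A -> value 13645 (2 byte(s))
  byte[2]=0x33 cont=0 payload=0x33=51: acc |= 51<<0 -> acc=51 shift=7 [end]
Varint 2: bytes[2:3] = 33 -> value 51 (1 byte(s))
  byte[3]=0x75 cont=0 payload=0x75=117: acc |= 117<<0 -> acc=117 shift=7 [end]
Varint 3: bytes[3:4] = 75 -> value 117 (1 byte(s))
  byte[4]=0x15 cont=0 payload=0x15=21: acc |= 21<<0 -> acc=21 shift=7 [end]
Varint 4: bytes[4:5] = 15 -> value 21 (1 byte(s))

Answer: 13645 51 117 21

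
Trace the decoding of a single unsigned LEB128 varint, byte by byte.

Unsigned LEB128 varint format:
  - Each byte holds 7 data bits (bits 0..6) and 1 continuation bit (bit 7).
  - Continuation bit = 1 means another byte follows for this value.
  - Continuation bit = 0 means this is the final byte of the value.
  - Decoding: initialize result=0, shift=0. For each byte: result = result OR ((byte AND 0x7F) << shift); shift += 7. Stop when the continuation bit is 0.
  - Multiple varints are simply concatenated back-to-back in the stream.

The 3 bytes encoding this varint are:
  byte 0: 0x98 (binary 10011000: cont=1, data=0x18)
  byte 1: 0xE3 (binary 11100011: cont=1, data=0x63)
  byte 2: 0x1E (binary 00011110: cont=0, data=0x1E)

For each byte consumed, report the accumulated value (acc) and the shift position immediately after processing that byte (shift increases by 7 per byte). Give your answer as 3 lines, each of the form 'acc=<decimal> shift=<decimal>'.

byte 0=0x98: payload=0x18=24, contrib = 24<<0 = 24; acc -> 24, shift -> 7
byte 1=0xE3: payload=0x63=99, contrib = 99<<7 = 12672; acc -> 12696, shift -> 14
byte 2=0x1E: payload=0x1E=30, contrib = 30<<14 = 491520; acc -> 504216, shift -> 21

Answer: acc=24 shift=7
acc=12696 shift=14
acc=504216 shift=21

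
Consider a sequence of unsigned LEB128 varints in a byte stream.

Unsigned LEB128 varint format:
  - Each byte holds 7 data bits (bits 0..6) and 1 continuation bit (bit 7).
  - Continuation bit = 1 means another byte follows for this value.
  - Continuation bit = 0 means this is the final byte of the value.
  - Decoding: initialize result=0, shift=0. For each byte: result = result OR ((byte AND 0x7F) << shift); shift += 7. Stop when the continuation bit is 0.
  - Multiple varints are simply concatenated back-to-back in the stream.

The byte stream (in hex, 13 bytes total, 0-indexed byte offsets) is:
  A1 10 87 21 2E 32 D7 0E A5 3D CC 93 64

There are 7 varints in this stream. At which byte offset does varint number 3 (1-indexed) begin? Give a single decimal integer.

Answer: 4

Derivation:
  byte[0]=0xA1 cont=1 payload=0x21=33: acc |= 33<<0 -> acc=33 shift=7
  byte[1]=0x10 cont=0 payload=0x10=16: acc |= 16<<7 -> acc=2081 shift=14 [end]
Varint 1: bytes[0:2] = A1 10 -> value 2081 (2 byte(s))
  byte[2]=0x87 cont=1 payload=0x07=7: acc |= 7<<0 -> acc=7 shift=7
  byte[3]=0x21 cont=0 payload=0x21=33: acc |= 33<<7 -> acc=4231 shift=14 [end]
Varint 2: bytes[2:4] = 87 21 -> value 4231 (2 byte(s))
  byte[4]=0x2E cont=0 payload=0x2E=46: acc |= 46<<0 -> acc=46 shift=7 [end]
Varint 3: bytes[4:5] = 2E -> value 46 (1 byte(s))
  byte[5]=0x32 cont=0 payload=0x32=50: acc |= 50<<0 -> acc=50 shift=7 [end]
Varint 4: bytes[5:6] = 32 -> value 50 (1 byte(s))
  byte[6]=0xD7 cont=1 payload=0x57=87: acc |= 87<<0 -> acc=87 shift=7
  byte[7]=0x0E cont=0 payload=0x0E=14: acc |= 14<<7 -> acc=1879 shift=14 [end]
Varint 5: bytes[6:8] = D7 0E -> value 1879 (2 byte(s))
  byte[8]=0xA5 cont=1 payload=0x25=37: acc |= 37<<0 -> acc=37 shift=7
  byte[9]=0x3D cont=0 payload=0x3D=61: acc |= 61<<7 -> acc=7845 shift=14 [end]
Varint 6: bytes[8:10] = A5 3D -> value 7845 (2 byte(s))
  byte[10]=0xCC cont=1 payload=0x4C=76: acc |= 76<<0 -> acc=76 shift=7
  byte[11]=0x93 cont=1 payload=0x13=19: acc |= 19<<7 -> acc=2508 shift=14
  byte[12]=0x64 cont=0 payload=0x64=100: acc |= 100<<14 -> acc=1640908 shift=21 [end]
Varint 7: bytes[10:13] = CC 93 64 -> value 1640908 (3 byte(s))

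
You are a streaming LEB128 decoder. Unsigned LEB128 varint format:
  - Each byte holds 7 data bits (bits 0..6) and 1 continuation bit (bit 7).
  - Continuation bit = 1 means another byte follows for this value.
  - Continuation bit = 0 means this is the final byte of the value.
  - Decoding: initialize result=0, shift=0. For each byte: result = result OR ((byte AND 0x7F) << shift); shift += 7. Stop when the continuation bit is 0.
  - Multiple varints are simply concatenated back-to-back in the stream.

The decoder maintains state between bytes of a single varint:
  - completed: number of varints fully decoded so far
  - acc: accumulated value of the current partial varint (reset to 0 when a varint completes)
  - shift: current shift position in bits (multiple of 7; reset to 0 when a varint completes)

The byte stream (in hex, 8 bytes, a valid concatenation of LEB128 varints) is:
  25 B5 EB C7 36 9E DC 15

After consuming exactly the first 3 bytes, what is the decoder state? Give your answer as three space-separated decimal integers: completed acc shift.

Answer: 1 13749 14

Derivation:
byte[0]=0x25 cont=0 payload=0x25: varint #1 complete (value=37); reset -> completed=1 acc=0 shift=0
byte[1]=0xB5 cont=1 payload=0x35: acc |= 53<<0 -> completed=1 acc=53 shift=7
byte[2]=0xEB cont=1 payload=0x6B: acc |= 107<<7 -> completed=1 acc=13749 shift=14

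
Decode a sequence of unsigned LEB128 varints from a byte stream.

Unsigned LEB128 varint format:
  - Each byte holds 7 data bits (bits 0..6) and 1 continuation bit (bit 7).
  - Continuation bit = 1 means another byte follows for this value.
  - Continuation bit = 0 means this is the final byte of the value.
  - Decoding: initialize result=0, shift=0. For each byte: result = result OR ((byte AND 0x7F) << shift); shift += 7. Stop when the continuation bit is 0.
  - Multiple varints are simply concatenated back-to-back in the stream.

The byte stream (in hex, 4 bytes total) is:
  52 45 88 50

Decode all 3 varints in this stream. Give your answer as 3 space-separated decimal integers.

Answer: 82 69 10248

Derivation:
  byte[0]=0x52 cont=0 payload=0x52=82: acc |= 82<<0 -> acc=82 shift=7 [end]
Varint 1: bytes[0:1] = 52 -> value 82 (1 byte(s))
  byte[1]=0x45 cont=0 payload=0x45=69: acc |= 69<<0 -> acc=69 shift=7 [end]
Varint 2: bytes[1:2] = 45 -> value 69 (1 byte(s))
  byte[2]=0x88 cont=1 payload=0x08=8: acc |= 8<<0 -> acc=8 shift=7
  byte[3]=0x50 cont=0 payload=0x50=80: acc |= 80<<7 -> acc=10248 shift=14 [end]
Varint 3: bytes[2:4] = 88 50 -> value 10248 (2 byte(s))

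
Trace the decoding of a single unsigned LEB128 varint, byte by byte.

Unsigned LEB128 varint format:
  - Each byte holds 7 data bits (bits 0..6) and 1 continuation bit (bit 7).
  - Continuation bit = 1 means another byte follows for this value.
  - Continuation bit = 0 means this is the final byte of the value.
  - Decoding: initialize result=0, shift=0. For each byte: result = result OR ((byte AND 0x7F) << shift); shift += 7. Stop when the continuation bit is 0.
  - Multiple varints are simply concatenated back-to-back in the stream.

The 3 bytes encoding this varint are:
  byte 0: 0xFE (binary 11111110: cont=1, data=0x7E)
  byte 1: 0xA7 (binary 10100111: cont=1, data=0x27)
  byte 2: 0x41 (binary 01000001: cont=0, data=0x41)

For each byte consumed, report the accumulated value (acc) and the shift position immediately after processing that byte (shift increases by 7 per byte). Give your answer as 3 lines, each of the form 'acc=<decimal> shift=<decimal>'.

Answer: acc=126 shift=7
acc=5118 shift=14
acc=1070078 shift=21

Derivation:
byte 0=0xFE: payload=0x7E=126, contrib = 126<<0 = 126; acc -> 126, shift -> 7
byte 1=0xA7: payload=0x27=39, contrib = 39<<7 = 4992; acc -> 5118, shift -> 14
byte 2=0x41: payload=0x41=65, contrib = 65<<14 = 1064960; acc -> 1070078, shift -> 21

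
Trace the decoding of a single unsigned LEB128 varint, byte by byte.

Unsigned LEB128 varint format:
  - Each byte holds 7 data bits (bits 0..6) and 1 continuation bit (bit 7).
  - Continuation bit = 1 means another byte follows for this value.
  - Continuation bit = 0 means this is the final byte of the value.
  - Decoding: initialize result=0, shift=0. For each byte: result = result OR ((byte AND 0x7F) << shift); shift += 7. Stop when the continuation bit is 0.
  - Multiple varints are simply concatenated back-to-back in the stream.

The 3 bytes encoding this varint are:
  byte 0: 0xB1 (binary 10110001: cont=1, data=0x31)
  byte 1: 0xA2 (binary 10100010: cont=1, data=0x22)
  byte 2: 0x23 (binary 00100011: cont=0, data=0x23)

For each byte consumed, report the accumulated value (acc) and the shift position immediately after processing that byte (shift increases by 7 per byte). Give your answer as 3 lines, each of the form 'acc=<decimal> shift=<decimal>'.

Answer: acc=49 shift=7
acc=4401 shift=14
acc=577841 shift=21

Derivation:
byte 0=0xB1: payload=0x31=49, contrib = 49<<0 = 49; acc -> 49, shift -> 7
byte 1=0xA2: payload=0x22=34, contrib = 34<<7 = 4352; acc -> 4401, shift -> 14
byte 2=0x23: payload=0x23=35, contrib = 35<<14 = 573440; acc -> 577841, shift -> 21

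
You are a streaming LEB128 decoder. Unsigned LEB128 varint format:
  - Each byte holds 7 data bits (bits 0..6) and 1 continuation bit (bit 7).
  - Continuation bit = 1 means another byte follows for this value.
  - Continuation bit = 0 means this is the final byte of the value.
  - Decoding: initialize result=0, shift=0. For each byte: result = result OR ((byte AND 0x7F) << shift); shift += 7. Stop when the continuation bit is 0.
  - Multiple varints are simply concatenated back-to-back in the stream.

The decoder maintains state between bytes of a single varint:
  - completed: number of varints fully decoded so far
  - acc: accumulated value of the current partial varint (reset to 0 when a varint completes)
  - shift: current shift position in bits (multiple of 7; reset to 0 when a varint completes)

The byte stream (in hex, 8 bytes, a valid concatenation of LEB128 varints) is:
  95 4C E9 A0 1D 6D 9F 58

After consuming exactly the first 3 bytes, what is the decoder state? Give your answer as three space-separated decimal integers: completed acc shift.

Answer: 1 105 7

Derivation:
byte[0]=0x95 cont=1 payload=0x15: acc |= 21<<0 -> completed=0 acc=21 shift=7
byte[1]=0x4C cont=0 payload=0x4C: varint #1 complete (value=9749); reset -> completed=1 acc=0 shift=0
byte[2]=0xE9 cont=1 payload=0x69: acc |= 105<<0 -> completed=1 acc=105 shift=7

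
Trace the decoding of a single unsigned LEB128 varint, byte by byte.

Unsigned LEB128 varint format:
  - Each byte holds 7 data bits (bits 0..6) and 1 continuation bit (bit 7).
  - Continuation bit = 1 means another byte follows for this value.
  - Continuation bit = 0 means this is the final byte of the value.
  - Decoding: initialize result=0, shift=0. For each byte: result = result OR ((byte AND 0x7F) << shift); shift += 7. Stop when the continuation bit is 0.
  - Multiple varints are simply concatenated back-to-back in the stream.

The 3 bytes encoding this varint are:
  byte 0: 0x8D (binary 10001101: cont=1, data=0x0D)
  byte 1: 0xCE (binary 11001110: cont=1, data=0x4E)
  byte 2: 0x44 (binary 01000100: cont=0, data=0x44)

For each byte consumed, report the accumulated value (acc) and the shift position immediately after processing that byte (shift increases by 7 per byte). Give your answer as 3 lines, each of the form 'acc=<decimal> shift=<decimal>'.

Answer: acc=13 shift=7
acc=9997 shift=14
acc=1124109 shift=21

Derivation:
byte 0=0x8D: payload=0x0D=13, contrib = 13<<0 = 13; acc -> 13, shift -> 7
byte 1=0xCE: payload=0x4E=78, contrib = 78<<7 = 9984; acc -> 9997, shift -> 14
byte 2=0x44: payload=0x44=68, contrib = 68<<14 = 1114112; acc -> 1124109, shift -> 21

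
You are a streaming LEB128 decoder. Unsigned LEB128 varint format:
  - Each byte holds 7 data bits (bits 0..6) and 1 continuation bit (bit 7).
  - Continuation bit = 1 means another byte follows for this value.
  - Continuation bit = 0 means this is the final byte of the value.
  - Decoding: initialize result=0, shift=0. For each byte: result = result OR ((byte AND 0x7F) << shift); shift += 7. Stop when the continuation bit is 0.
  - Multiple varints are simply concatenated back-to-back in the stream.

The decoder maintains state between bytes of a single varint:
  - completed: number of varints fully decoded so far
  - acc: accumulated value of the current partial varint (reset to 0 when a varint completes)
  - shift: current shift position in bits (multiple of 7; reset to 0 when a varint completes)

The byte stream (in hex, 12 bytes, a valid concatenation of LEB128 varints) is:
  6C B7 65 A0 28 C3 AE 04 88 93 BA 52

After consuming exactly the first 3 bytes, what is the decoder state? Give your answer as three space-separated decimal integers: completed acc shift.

Answer: 2 0 0

Derivation:
byte[0]=0x6C cont=0 payload=0x6C: varint #1 complete (value=108); reset -> completed=1 acc=0 shift=0
byte[1]=0xB7 cont=1 payload=0x37: acc |= 55<<0 -> completed=1 acc=55 shift=7
byte[2]=0x65 cont=0 payload=0x65: varint #2 complete (value=12983); reset -> completed=2 acc=0 shift=0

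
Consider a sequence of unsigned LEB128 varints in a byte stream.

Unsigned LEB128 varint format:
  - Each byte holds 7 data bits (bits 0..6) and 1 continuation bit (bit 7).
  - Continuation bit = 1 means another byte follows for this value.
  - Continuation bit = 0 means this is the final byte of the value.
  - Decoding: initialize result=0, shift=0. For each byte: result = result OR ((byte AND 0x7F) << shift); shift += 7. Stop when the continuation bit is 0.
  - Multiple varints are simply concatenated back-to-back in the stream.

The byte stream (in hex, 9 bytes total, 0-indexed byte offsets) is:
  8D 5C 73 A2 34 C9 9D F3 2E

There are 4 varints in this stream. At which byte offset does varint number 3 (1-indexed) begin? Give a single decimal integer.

  byte[0]=0x8D cont=1 payload=0x0D=13: acc |= 13<<0 -> acc=13 shift=7
  byte[1]=0x5C cont=0 payload=0x5C=92: acc |= 92<<7 -> acc=11789 shift=14 [end]
Varint 1: bytes[0:2] = 8D 5C -> value 11789 (2 byte(s))
  byte[2]=0x73 cont=0 payload=0x73=115: acc |= 115<<0 -> acc=115 shift=7 [end]
Varint 2: bytes[2:3] = 73 -> value 115 (1 byte(s))
  byte[3]=0xA2 cont=1 payload=0x22=34: acc |= 34<<0 -> acc=34 shift=7
  byte[4]=0x34 cont=0 payload=0x34=52: acc |= 52<<7 -> acc=6690 shift=14 [end]
Varint 3: bytes[3:5] = A2 34 -> value 6690 (2 byte(s))
  byte[5]=0xC9 cont=1 payload=0x49=73: acc |= 73<<0 -> acc=73 shift=7
  byte[6]=0x9D cont=1 payload=0x1D=29: acc |= 29<<7 -> acc=3785 shift=14
  byte[7]=0xF3 cont=1 payload=0x73=115: acc |= 115<<14 -> acc=1887945 shift=21
  byte[8]=0x2E cont=0 payload=0x2E=46: acc |= 46<<21 -> acc=98356937 shift=28 [end]
Varint 4: bytes[5:9] = C9 9D F3 2E -> value 98356937 (4 byte(s))

Answer: 3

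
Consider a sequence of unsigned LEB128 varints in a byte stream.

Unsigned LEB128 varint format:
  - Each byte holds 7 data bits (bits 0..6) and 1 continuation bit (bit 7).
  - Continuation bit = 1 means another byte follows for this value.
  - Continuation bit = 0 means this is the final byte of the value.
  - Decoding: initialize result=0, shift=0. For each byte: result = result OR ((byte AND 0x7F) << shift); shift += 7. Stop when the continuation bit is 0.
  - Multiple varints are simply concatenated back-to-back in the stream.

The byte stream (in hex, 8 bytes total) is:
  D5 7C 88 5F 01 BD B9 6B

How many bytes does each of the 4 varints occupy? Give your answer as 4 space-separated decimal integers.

Answer: 2 2 1 3

Derivation:
  byte[0]=0xD5 cont=1 payload=0x55=85: acc |= 85<<0 -> acc=85 shift=7
  byte[1]=0x7C cont=0 payload=0x7C=124: acc |= 124<<7 -> acc=15957 shift=14 [end]
Varint 1: bytes[0:2] = D5 7C -> value 15957 (2 byte(s))
  byte[2]=0x88 cont=1 payload=0x08=8: acc |= 8<<0 -> acc=8 shift=7
  byte[3]=0x5F cont=0 payload=0x5F=95: acc |= 95<<7 -> acc=12168 shift=14 [end]
Varint 2: bytes[2:4] = 88 5F -> value 12168 (2 byte(s))
  byte[4]=0x01 cont=0 payload=0x01=1: acc |= 1<<0 -> acc=1 shift=7 [end]
Varint 3: bytes[4:5] = 01 -> value 1 (1 byte(s))
  byte[5]=0xBD cont=1 payload=0x3D=61: acc |= 61<<0 -> acc=61 shift=7
  byte[6]=0xB9 cont=1 payload=0x39=57: acc |= 57<<7 -> acc=7357 shift=14
  byte[7]=0x6B cont=0 payload=0x6B=107: acc |= 107<<14 -> acc=1760445 shift=21 [end]
Varint 4: bytes[5:8] = BD B9 6B -> value 1760445 (3 byte(s))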